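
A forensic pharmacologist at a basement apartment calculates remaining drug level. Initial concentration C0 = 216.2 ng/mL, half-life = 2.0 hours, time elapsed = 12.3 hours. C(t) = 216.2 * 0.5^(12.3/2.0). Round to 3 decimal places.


Drug concentration decay:
Number of half-lives = t / t_half = 12.3 / 2.0 = 6.15
Decay factor = 0.5^6.15 = 0.01408204
C(t) = 216.2 * 0.01408204 = 3.045 ng/mL

3.045


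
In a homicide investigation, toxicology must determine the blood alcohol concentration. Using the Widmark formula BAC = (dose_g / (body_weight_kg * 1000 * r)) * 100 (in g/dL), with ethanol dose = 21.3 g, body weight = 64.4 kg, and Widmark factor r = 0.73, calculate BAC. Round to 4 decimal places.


Applying the Widmark formula:
BAC = (dose_g / (body_wt * 1000 * r)) * 100
Denominator = 64.4 * 1000 * 0.73 = 47012
BAC = (21.3 / 47012) * 100
BAC = 0.0453 g/dL

0.0453


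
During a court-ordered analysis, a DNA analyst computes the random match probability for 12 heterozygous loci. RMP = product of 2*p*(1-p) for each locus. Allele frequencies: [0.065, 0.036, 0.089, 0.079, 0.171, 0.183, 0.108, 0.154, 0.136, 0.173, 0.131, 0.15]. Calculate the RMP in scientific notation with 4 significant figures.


Computing RMP for 12 loci:
Locus 1: 2 * 0.065 * 0.935 = 0.12155
Locus 2: 2 * 0.036 * 0.964 = 0.069408
Locus 3: 2 * 0.089 * 0.911 = 0.162158
Locus 4: 2 * 0.079 * 0.921 = 0.145518
Locus 5: 2 * 0.171 * 0.829 = 0.283518
Locus 6: 2 * 0.183 * 0.817 = 0.299022
Locus 7: 2 * 0.108 * 0.892 = 0.192672
Locus 8: 2 * 0.154 * 0.846 = 0.260568
Locus 9: 2 * 0.136 * 0.864 = 0.235008
Locus 10: 2 * 0.173 * 0.827 = 0.286142
Locus 11: 2 * 0.131 * 0.869 = 0.227678
Locus 12: 2 * 0.15 * 0.85 = 0.255
RMP = 3.308e-09

3.308e-09


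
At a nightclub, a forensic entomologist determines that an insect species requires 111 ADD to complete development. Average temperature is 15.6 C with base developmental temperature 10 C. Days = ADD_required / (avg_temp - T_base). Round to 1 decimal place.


Insect development time:
Effective temperature = avg_temp - T_base = 15.6 - 10 = 5.6 C
Days = ADD / effective_temp = 111 / 5.6 = 19.8 days

19.8


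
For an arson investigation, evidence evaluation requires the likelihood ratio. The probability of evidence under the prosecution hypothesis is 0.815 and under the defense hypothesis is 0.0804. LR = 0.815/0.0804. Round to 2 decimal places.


Likelihood ratio calculation:
LR = P(E|Hp) / P(E|Hd)
LR = 0.815 / 0.0804
LR = 10.14

10.14


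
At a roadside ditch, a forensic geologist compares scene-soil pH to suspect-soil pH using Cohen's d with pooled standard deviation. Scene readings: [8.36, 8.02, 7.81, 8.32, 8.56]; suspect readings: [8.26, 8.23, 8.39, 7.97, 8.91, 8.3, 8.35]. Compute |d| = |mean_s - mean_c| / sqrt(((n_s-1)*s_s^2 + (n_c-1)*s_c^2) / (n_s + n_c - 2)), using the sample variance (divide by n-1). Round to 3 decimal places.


Pooled-variance Cohen's d for soil pH comparison:
Scene mean = 41.07 / 5 = 8.214
Suspect mean = 58.41 / 7 = 8.344286
Scene sample variance s_s^2 = 0.08828
Suspect sample variance s_c^2 = 0.080729
Pooled variance = ((n_s-1)*s_s^2 + (n_c-1)*s_c^2) / (n_s + n_c - 2) = 0.083749
Pooled SD = sqrt(0.083749) = 0.289394
Mean difference = -0.130286
|d| = |-0.130286| / 0.289394 = 0.450

0.450


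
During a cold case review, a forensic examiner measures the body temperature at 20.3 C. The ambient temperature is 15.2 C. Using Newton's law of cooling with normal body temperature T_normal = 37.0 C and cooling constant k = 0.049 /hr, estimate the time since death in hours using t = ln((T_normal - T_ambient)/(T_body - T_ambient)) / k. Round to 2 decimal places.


Using Newton's law of cooling:
t = ln((T_normal - T_ambient) / (T_body - T_ambient)) / k
T_normal - T_ambient = 21.8
T_body - T_ambient = 5.1
Ratio = 4.27451
ln(ratio) = 1.452669
t = 1.452669 / 0.049 = 29.65 hours

29.65


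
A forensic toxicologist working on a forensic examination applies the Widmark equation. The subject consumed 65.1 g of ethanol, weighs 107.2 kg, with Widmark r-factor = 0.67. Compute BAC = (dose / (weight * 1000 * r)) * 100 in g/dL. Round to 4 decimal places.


Applying the Widmark formula:
BAC = (dose_g / (body_wt * 1000 * r)) * 100
Denominator = 107.2 * 1000 * 0.67 = 71824
BAC = (65.1 / 71824) * 100
BAC = 0.0906 g/dL

0.0906


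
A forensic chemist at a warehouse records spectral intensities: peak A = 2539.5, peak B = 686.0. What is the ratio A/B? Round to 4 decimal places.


Spectral peak ratio:
Peak A = 2539.5 counts
Peak B = 686.0 counts
Ratio = 2539.5 / 686.0 = 3.7019

3.7019


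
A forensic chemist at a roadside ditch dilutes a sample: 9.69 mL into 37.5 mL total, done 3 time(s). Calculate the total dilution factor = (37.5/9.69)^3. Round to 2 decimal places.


Dilution factor calculation:
Single dilution = V_total / V_sample = 37.5 / 9.69 ≈ 3.869969
Number of dilutions = 3
Total DF = (37.5 / 9.69)^3 (full precision, rounded at the end) = 57.96

57.96


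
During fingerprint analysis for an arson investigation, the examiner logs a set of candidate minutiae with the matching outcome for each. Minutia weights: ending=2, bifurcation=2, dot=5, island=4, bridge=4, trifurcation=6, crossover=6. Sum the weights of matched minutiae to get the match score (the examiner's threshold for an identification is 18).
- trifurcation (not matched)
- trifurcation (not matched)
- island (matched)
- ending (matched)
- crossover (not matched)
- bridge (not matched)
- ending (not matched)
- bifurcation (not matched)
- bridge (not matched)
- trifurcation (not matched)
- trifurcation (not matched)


Weighted minutiae match score:
  trifurcation: not matched, +0
  trifurcation: not matched, +0
  island: matched, +4 (running total 4)
  ending: matched, +2 (running total 6)
  crossover: not matched, +0
  bridge: not matched, +0
  ending: not matched, +0
  bifurcation: not matched, +0
  bridge: not matched, +0
  trifurcation: not matched, +0
  trifurcation: not matched, +0
Total score = 6
Threshold = 18; verdict = inconclusive

6


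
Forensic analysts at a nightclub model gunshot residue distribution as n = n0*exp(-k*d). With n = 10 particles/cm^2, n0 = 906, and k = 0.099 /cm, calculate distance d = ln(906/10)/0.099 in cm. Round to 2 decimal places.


GSR distance calculation:
n0/n = 906 / 10 = 90.6
ln(n0/n) = 4.506454
d = 4.506454 / 0.099 = 45.52 cm

45.52


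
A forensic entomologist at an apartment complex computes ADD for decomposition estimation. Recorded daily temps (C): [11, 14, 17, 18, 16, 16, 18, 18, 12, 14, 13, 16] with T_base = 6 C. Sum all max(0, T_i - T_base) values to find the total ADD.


Computing ADD day by day:
Day 1: max(0, 11 - 6) = 5
Day 2: max(0, 14 - 6) = 8
Day 3: max(0, 17 - 6) = 11
Day 4: max(0, 18 - 6) = 12
Day 5: max(0, 16 - 6) = 10
Day 6: max(0, 16 - 6) = 10
Day 7: max(0, 18 - 6) = 12
Day 8: max(0, 18 - 6) = 12
Day 9: max(0, 12 - 6) = 6
Day 10: max(0, 14 - 6) = 8
Day 11: max(0, 13 - 6) = 7
Day 12: max(0, 16 - 6) = 10
Total ADD = 111

111


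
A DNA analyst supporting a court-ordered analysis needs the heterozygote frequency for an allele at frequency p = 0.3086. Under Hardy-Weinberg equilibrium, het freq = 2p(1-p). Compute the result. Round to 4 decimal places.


Hardy-Weinberg heterozygote frequency:
q = 1 - p = 1 - 0.3086 = 0.6914
2pq = 2 * 0.3086 * 0.6914 = 0.4267

0.4267


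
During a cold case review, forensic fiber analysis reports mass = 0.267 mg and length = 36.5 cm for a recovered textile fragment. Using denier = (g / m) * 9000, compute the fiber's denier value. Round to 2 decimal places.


Denier calculation:
Mass in grams = 0.267 mg / 1000 = 0.000267 g
Length in meters = 36.5 cm / 100 = 0.365 m
Linear density = mass / length = 0.000267 / 0.365 = 0.00073151 g/m
Denier = (g/m) * 9000 = 0.00073151 * 9000 = 6.58

6.58


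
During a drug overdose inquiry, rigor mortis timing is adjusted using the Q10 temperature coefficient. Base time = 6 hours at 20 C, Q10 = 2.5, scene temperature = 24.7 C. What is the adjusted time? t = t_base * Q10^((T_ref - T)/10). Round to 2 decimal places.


Rigor mortis time adjustment:
Exponent = (T_ref - T_actual) / 10 = (20 - 24.7) / 10 = -0.47
Q10 factor = 2.5^-0.47 = 0.65008
t_adjusted = 6 * 0.65008 = 3.90 hours

3.90


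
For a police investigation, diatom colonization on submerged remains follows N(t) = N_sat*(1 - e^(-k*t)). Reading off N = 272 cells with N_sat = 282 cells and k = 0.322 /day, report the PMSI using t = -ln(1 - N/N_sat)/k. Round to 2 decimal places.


PMSI from diatom colonization curve:
N / N_sat = 272 / 282 = 0.964539
1 - N/N_sat = 0.035461
ln(1 - N/N_sat) = -3.339322
t = -ln(1 - N/N_sat) / k = -(-3.339322) / 0.322 = 10.37 days

10.37


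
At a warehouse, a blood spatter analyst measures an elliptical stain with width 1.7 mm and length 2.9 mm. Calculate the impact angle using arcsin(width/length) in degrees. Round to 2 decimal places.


Blood spatter impact angle calculation:
width / length = 1.7 / 2.9 = 0.586207
angle = arcsin(0.586207)
angle = 35.89 degrees

35.89


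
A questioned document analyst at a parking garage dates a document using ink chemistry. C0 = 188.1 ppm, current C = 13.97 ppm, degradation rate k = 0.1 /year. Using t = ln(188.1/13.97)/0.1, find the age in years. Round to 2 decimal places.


Document age estimation:
C0/C = 188.1 / 13.97 = 13.464567
ln(C0/C) = 2.600062
t = 2.600062 / 0.1 = 26.00 years

26.00


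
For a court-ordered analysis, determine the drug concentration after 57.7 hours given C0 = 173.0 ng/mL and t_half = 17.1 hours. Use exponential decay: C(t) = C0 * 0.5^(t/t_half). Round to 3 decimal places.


Drug concentration decay:
Number of half-lives = t / t_half = 57.7 / 17.1 = 3.374269
Decay factor = 0.5^3.374269 = 0.09643703
C(t) = 173.0 * 0.09643703 = 16.684 ng/mL

16.684


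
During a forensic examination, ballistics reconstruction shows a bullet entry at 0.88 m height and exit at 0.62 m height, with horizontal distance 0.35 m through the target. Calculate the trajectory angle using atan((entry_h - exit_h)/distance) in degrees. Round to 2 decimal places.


Bullet trajectory angle:
Height difference = 0.88 - 0.62 = 0.26 m
angle = atan(0.26 / 0.35)
angle = atan(0.742857)
angle = 36.61 degrees

36.61


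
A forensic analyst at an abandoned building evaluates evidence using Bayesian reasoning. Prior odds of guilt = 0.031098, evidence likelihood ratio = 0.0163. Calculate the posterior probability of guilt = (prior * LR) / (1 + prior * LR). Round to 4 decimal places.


Bayesian evidence evaluation:
Posterior odds = prior_odds * LR = 0.031098 * 0.0163 = 0.0005068974
Posterior probability = posterior_odds / (1 + posterior_odds)
= 0.0005068974 / (1 + 0.0005068974)
= 0.0005068974 / 1.0005068974
= 0.0005

0.0005


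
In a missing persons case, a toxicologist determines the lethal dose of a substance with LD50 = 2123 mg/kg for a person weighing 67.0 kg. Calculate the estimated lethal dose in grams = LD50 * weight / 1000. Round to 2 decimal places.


Lethal dose calculation:
Lethal dose = LD50 * body_weight / 1000
= 2123 * 67.0 / 1000
= 142241 / 1000
= 142.24 g

142.24


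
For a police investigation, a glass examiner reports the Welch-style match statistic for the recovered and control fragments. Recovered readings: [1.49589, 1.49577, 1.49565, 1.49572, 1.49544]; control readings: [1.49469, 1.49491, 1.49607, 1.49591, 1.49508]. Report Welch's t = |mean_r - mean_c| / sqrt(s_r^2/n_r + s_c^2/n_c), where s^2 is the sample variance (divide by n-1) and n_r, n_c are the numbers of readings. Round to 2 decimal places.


Welch's t-criterion for glass RI comparison:
Recovered mean = sum / n_r = 7.47847 / 5 = 1.495694
Control mean = sum / n_c = 7.47666 / 5 = 1.495332
Recovered sample variance s_r^2 = 2.783e-08
Control sample variance s_c^2 = 3.8312e-07
Welch SE (unpooled) = sqrt(s_r^2/n_r + s_c^2/n_c) = sqrt(5.566e-09 + 7.6624e-08) = sqrt(8.219e-08) = 0.000286688
|mean_r - mean_c| = 0.000362
t = 0.000362 / 0.000286688 = 1.26

1.26


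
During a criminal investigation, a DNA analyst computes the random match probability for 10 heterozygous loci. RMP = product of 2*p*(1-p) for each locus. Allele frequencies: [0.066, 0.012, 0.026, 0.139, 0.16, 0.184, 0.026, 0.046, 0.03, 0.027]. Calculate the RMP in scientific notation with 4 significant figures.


Computing RMP for 10 loci:
Locus 1: 2 * 0.066 * 0.934 = 0.123288
Locus 2: 2 * 0.012 * 0.988 = 0.023712
Locus 3: 2 * 0.026 * 0.974 = 0.050648
Locus 4: 2 * 0.139 * 0.861 = 0.239358
Locus 5: 2 * 0.16 * 0.84 = 0.2688
Locus 6: 2 * 0.184 * 0.816 = 0.300288
Locus 7: 2 * 0.026 * 0.974 = 0.050648
Locus 8: 2 * 0.046 * 0.954 = 0.087768
Locus 9: 2 * 0.03 * 0.97 = 0.0582
Locus 10: 2 * 0.027 * 0.973 = 0.052542
RMP = 3.889e-11

3.889e-11


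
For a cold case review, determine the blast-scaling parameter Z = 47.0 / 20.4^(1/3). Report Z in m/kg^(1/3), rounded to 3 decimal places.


Scaled distance calculation:
W^(1/3) = 20.4^(1/3) = 2.732394
Z = R / W^(1/3) = 47.0 / 2.732394
Z = 17.201 m/kg^(1/3)

17.201


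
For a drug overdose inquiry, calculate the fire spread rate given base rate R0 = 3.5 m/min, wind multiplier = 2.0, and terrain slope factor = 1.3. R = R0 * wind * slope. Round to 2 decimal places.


Fire spread rate calculation:
R = R0 * wind_factor * slope_factor
= 3.5 * 2.0 * 1.3
= 7 * 1.3
= 9.10 m/min

9.10


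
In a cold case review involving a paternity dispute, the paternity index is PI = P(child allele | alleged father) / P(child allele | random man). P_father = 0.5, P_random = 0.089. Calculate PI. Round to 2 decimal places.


Paternity Index calculation:
PI = P(allele|father) / P(allele|random)
PI = 0.5 / 0.089
PI = 5.62

5.62


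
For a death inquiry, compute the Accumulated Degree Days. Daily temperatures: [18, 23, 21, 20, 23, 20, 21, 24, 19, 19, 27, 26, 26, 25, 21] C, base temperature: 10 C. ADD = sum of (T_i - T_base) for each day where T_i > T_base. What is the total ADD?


Computing ADD day by day:
Day 1: max(0, 18 - 10) = 8
Day 2: max(0, 23 - 10) = 13
Day 3: max(0, 21 - 10) = 11
Day 4: max(0, 20 - 10) = 10
Day 5: max(0, 23 - 10) = 13
Day 6: max(0, 20 - 10) = 10
Day 7: max(0, 21 - 10) = 11
Day 8: max(0, 24 - 10) = 14
Day 9: max(0, 19 - 10) = 9
Day 10: max(0, 19 - 10) = 9
Day 11: max(0, 27 - 10) = 17
Day 12: max(0, 26 - 10) = 16
Day 13: max(0, 26 - 10) = 16
Day 14: max(0, 25 - 10) = 15
Day 15: max(0, 21 - 10) = 11
Total ADD = 183

183


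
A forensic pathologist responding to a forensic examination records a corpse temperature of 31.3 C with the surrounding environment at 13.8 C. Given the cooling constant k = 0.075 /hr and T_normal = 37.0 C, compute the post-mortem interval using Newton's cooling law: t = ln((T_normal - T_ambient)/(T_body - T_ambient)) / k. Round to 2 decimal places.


Using Newton's law of cooling:
t = ln((T_normal - T_ambient) / (T_body - T_ambient)) / k
T_normal - T_ambient = 23.2
T_body - T_ambient = 17.5
Ratio = 1.325714
ln(ratio) = 0.281951
t = 0.281951 / 0.075 = 3.76 hours

3.76


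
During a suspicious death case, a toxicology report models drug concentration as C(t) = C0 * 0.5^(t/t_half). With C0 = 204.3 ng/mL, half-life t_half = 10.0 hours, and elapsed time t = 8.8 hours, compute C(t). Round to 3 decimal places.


Drug concentration decay:
Number of half-lives = t / t_half = 8.8 / 10.0 = 0.88
Decay factor = 0.5^0.88 = 0.54336743
C(t) = 204.3 * 0.54336743 = 111.010 ng/mL

111.010


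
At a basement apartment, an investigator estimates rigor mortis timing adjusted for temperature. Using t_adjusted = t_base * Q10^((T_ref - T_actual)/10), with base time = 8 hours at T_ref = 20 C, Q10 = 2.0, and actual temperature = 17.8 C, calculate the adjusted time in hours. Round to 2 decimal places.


Rigor mortis time adjustment:
Exponent = (T_ref - T_actual) / 10 = (20 - 17.8) / 10 = 0.22
Q10 factor = 2.0^0.22 = 1.16473
t_adjusted = 8 * 1.16473 = 9.32 hours

9.32


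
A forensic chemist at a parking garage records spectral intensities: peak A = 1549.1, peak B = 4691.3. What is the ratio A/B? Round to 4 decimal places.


Spectral peak ratio:
Peak A = 1549.1 counts
Peak B = 4691.3 counts
Ratio = 1549.1 / 4691.3 = 0.3302

0.3302


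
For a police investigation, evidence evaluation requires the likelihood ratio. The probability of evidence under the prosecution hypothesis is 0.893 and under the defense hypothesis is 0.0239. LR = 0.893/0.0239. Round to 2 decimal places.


Likelihood ratio calculation:
LR = P(E|Hp) / P(E|Hd)
LR = 0.893 / 0.0239
LR = 37.36

37.36


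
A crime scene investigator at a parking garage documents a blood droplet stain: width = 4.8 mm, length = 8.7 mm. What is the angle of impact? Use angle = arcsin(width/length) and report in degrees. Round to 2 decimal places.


Blood spatter impact angle calculation:
width / length = 4.8 / 8.7 = 0.551724
angle = arcsin(0.551724)
angle = 33.49 degrees

33.49


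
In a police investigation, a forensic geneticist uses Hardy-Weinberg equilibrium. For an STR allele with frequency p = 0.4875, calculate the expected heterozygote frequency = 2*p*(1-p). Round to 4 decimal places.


Hardy-Weinberg heterozygote frequency:
q = 1 - p = 1 - 0.4875 = 0.5125
2pq = 2 * 0.4875 * 0.5125 = 0.4997

0.4997


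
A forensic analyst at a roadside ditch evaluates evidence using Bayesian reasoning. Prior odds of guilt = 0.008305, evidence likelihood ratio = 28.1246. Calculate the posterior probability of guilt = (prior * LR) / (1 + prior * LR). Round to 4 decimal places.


Bayesian evidence evaluation:
Posterior odds = prior_odds * LR = 0.008305 * 28.1246 = 0.2335748
Posterior probability = posterior_odds / (1 + posterior_odds)
= 0.2335748 / (1 + 0.2335748)
= 0.2335748 / 1.2335748
= 0.1893

0.1893


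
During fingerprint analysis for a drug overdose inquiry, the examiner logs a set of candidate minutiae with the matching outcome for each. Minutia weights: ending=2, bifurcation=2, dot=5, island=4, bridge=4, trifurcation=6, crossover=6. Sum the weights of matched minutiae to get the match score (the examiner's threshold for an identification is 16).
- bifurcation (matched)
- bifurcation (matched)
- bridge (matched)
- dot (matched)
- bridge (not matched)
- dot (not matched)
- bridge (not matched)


Weighted minutiae match score:
  bifurcation: matched, +2 (running total 2)
  bifurcation: matched, +2 (running total 4)
  bridge: matched, +4 (running total 8)
  dot: matched, +5 (running total 13)
  bridge: not matched, +0
  dot: not matched, +0
  bridge: not matched, +0
Total score = 13
Threshold = 16; verdict = inconclusive

13


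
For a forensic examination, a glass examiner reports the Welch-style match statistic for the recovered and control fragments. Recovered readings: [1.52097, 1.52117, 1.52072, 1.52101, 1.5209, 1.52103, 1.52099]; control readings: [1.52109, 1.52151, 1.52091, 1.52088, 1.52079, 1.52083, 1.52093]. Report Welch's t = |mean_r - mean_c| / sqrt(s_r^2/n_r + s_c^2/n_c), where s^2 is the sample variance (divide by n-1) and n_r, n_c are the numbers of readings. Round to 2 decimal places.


Welch's t-criterion for glass RI comparison:
Recovered mean = sum / n_r = 10.64679 / 7 = 1.52097
Control mean = sum / n_c = 10.64694 / 7 = 1.5209914
Recovered sample variance s_r^2 = 1.88333e-08
Control sample variance s_c^2 = 6.13476e-08
Welch SE (unpooled) = sqrt(s_r^2/n_r + s_c^2/n_c) = sqrt(2.69048e-09 + 8.76395e-09) = sqrt(1.14544e-08) = 0.000107025
|mean_r - mean_c| = 2.14286e-05
t = 2.14286e-05 / 0.000107025 = 0.20

0.20


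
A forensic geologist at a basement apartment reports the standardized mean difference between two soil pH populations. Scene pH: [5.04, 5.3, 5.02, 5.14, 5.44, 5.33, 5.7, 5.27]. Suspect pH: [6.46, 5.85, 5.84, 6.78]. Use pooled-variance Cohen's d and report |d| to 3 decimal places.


Pooled-variance Cohen's d for soil pH comparison:
Scene mean = 42.24 / 8 = 5.28
Suspect mean = 24.93 / 4 = 6.2325
Scene sample variance s_s^2 = 0.049971
Suspect sample variance s_c^2 = 0.217292
Pooled variance = ((n_s-1)*s_s^2 + (n_c-1)*s_c^2) / (n_s + n_c - 2) = 0.100168
Pooled SD = sqrt(0.100168) = 0.316493
Mean difference = -0.9525
|d| = |-0.9525| / 0.316493 = 3.010

3.010


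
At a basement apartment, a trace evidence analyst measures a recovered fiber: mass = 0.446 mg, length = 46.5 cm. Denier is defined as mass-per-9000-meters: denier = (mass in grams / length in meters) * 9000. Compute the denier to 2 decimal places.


Denier calculation:
Mass in grams = 0.446 mg / 1000 = 0.000446 g
Length in meters = 46.5 cm / 100 = 0.465 m
Linear density = mass / length = 0.000446 / 0.465 = 0.00095914 g/m
Denier = (g/m) * 9000 = 0.00095914 * 9000 = 8.63

8.63


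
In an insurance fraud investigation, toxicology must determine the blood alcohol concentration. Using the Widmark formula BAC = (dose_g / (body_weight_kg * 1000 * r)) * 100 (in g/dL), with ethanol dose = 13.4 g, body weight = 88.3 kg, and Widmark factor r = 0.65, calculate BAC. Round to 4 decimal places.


Applying the Widmark formula:
BAC = (dose_g / (body_wt * 1000 * r)) * 100
Denominator = 88.3 * 1000 * 0.65 = 57395
BAC = (13.4 / 57395) * 100
BAC = 0.0233 g/dL

0.0233


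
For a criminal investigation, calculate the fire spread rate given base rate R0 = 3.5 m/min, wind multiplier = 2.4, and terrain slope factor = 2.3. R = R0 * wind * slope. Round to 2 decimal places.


Fire spread rate calculation:
R = R0 * wind_factor * slope_factor
= 3.5 * 2.4 * 2.3
= 8.4 * 2.3
= 19.32 m/min

19.32


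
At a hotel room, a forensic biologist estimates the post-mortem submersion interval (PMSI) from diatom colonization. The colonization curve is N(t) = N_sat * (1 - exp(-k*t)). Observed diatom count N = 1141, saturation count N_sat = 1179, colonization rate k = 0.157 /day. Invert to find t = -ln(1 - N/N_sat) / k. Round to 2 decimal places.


PMSI from diatom colonization curve:
N / N_sat = 1141 / 1179 = 0.967769
1 - N/N_sat = 0.032231
ln(1 - N/N_sat) = -3.434827
t = -ln(1 - N/N_sat) / k = -(-3.434827) / 0.157 = 21.88 days

21.88


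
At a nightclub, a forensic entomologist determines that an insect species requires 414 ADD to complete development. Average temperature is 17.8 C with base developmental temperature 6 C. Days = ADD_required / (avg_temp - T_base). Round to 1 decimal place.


Insect development time:
Effective temperature = avg_temp - T_base = 17.8 - 6 = 11.8 C
Days = ADD / effective_temp = 414 / 11.8 = 35.1 days

35.1


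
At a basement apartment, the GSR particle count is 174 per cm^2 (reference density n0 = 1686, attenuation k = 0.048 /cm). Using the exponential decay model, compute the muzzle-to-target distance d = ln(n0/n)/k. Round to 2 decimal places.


GSR distance calculation:
n0/n = 1686 / 174 = 9.689655
ln(n0/n) = 2.271059
d = 2.271059 / 0.048 = 47.31 cm

47.31


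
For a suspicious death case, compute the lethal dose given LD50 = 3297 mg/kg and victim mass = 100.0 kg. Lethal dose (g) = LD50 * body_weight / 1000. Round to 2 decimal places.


Lethal dose calculation:
Lethal dose = LD50 * body_weight / 1000
= 3297 * 100.0 / 1000
= 329700 / 1000
= 329.70 g

329.70


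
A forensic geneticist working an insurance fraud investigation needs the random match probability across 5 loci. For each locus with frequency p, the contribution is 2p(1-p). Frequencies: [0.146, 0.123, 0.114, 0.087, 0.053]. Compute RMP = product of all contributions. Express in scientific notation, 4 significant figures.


Computing RMP for 5 loci:
Locus 1: 2 * 0.146 * 0.854 = 0.249368
Locus 2: 2 * 0.123 * 0.877 = 0.215742
Locus 3: 2 * 0.114 * 0.886 = 0.202008
Locus 4: 2 * 0.087 * 0.913 = 0.158862
Locus 5: 2 * 0.053 * 0.947 = 0.100382
RMP = 1.733e-04

1.733e-04


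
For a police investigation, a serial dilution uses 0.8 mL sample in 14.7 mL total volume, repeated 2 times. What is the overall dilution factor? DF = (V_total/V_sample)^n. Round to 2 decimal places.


Dilution factor calculation:
Single dilution = V_total / V_sample = 14.7 / 0.8 ≈ 18.375
Number of dilutions = 2
Total DF = (14.7 / 0.8)^2 (full precision, rounded at the end) = 337.64

337.64


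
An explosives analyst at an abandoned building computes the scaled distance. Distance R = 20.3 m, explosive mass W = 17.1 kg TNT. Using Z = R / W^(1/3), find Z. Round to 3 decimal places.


Scaled distance calculation:
W^(1/3) = 17.1^(1/3) = 2.576313
Z = R / W^(1/3) = 20.3 / 2.576313
Z = 7.879 m/kg^(1/3)

7.879


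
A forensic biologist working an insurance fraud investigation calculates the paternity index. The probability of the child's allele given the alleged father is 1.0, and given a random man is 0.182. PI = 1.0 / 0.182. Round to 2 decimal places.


Paternity Index calculation:
PI = P(allele|father) / P(allele|random)
PI = 1.0 / 0.182
PI = 5.49

5.49


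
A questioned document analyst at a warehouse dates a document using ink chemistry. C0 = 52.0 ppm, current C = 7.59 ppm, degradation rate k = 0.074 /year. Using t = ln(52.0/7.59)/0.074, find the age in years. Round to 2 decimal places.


Document age estimation:
C0/C = 52.0 / 7.59 = 6.85112
ln(C0/C) = 1.924412
t = 1.924412 / 0.074 = 26.01 years

26.01


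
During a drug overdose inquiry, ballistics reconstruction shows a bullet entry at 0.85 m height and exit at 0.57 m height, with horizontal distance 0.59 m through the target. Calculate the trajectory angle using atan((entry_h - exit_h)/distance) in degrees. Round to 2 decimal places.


Bullet trajectory angle:
Height difference = 0.85 - 0.57 = 0.28 m
angle = atan(0.28 / 0.59)
angle = atan(0.474576)
angle = 25.39 degrees

25.39


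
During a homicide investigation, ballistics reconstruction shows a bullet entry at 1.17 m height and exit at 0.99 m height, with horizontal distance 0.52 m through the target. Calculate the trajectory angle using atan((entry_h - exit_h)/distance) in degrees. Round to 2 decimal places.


Bullet trajectory angle:
Height difference = 1.17 - 0.99 = 0.18 m
angle = atan(0.18 / 0.52)
angle = atan(0.346154)
angle = 19.09 degrees

19.09


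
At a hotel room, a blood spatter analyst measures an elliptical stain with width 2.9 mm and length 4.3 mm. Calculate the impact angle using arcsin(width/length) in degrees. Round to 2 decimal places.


Blood spatter impact angle calculation:
width / length = 2.9 / 4.3 = 0.674419
angle = arcsin(0.674419)
angle = 42.41 degrees

42.41


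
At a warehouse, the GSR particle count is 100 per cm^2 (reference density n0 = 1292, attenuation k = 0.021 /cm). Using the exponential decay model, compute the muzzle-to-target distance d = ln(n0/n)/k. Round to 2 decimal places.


GSR distance calculation:
n0/n = 1292 / 100 = 12.92
ln(n0/n) = 2.558776
d = 2.558776 / 0.021 = 121.85 cm

121.85


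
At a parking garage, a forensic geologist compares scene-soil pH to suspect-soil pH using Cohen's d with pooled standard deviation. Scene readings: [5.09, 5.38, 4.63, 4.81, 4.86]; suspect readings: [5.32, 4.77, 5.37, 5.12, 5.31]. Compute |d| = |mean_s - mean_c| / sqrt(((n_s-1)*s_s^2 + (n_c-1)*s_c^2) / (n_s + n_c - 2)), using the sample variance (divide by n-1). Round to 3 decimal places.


Pooled-variance Cohen's d for soil pH comparison:
Scene mean = 24.77 / 5 = 4.954
Suspect mean = 25.89 / 5 = 5.178
Scene sample variance s_s^2 = 0.08363
Suspect sample variance s_c^2 = 0.06107
Pooled variance = ((n_s-1)*s_s^2 + (n_c-1)*s_c^2) / (n_s + n_c - 2) = 0.07235
Pooled SD = sqrt(0.07235) = 0.26898
Mean difference = -0.224
|d| = |-0.224| / 0.26898 = 0.833

0.833


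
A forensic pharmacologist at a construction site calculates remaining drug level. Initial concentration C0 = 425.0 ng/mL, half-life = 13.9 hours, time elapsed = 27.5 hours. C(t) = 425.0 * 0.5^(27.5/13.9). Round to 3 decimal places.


Drug concentration decay:
Number of half-lives = t / t_half = 27.5 / 13.9 = 1.978417
Decay factor = 0.5^1.978417 = 0.25376816
C(t) = 425.0 * 0.25376816 = 107.851 ng/mL

107.851


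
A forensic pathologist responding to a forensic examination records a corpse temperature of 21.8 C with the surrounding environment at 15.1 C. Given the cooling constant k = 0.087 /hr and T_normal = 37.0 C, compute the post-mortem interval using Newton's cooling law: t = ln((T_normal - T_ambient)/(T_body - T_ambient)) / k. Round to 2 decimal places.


Using Newton's law of cooling:
t = ln((T_normal - T_ambient) / (T_body - T_ambient)) / k
T_normal - T_ambient = 21.9
T_body - T_ambient = 6.7
Ratio = 3.268657
ln(ratio) = 1.184379
t = 1.184379 / 0.087 = 13.61 hours

13.61


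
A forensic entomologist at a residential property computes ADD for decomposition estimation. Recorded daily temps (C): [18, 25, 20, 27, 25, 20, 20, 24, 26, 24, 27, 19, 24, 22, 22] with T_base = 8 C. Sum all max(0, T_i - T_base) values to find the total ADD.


Computing ADD day by day:
Day 1: max(0, 18 - 8) = 10
Day 2: max(0, 25 - 8) = 17
Day 3: max(0, 20 - 8) = 12
Day 4: max(0, 27 - 8) = 19
Day 5: max(0, 25 - 8) = 17
Day 6: max(0, 20 - 8) = 12
Day 7: max(0, 20 - 8) = 12
Day 8: max(0, 24 - 8) = 16
Day 9: max(0, 26 - 8) = 18
Day 10: max(0, 24 - 8) = 16
Day 11: max(0, 27 - 8) = 19
Day 12: max(0, 19 - 8) = 11
Day 13: max(0, 24 - 8) = 16
Day 14: max(0, 22 - 8) = 14
Day 15: max(0, 22 - 8) = 14
Total ADD = 223

223


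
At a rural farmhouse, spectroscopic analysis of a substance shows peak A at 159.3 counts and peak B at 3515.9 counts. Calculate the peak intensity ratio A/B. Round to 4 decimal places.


Spectral peak ratio:
Peak A = 159.3 counts
Peak B = 3515.9 counts
Ratio = 159.3 / 3515.9 = 0.0453

0.0453


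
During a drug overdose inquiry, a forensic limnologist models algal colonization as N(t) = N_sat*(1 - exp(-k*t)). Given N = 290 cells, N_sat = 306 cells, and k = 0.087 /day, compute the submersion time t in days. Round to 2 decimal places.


PMSI from diatom colonization curve:
N / N_sat = 290 / 306 = 0.947712
1 - N/N_sat = 0.052288
ln(1 - N/N_sat) = -2.950988
t = -ln(1 - N/N_sat) / k = -(-2.950988) / 0.087 = 33.92 days

33.92


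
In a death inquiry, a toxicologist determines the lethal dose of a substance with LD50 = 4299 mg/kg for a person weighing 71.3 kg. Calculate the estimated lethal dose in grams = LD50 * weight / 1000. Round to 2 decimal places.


Lethal dose calculation:
Lethal dose = LD50 * body_weight / 1000
= 4299 * 71.3 / 1000
= 306518.7 / 1000
= 306.52 g

306.52


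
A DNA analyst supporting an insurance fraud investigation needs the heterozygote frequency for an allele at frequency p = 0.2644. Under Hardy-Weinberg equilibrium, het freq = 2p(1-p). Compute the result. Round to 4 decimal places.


Hardy-Weinberg heterozygote frequency:
q = 1 - p = 1 - 0.2644 = 0.7356
2pq = 2 * 0.2644 * 0.7356 = 0.3890

0.3890


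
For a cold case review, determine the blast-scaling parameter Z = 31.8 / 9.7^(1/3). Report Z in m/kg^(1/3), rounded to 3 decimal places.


Scaled distance calculation:
W^(1/3) = 9.7^(1/3) = 2.132671
Z = R / W^(1/3) = 31.8 / 2.132671
Z = 14.911 m/kg^(1/3)

14.911


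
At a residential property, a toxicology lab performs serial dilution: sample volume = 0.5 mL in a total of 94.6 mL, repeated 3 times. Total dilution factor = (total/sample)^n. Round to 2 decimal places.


Dilution factor calculation:
Single dilution = V_total / V_sample = 94.6 / 0.5 ≈ 189.2
Number of dilutions = 3
Total DF = (94.6 / 0.5)^3 (full precision, rounded at the end) = 6772724.29

6772724.29


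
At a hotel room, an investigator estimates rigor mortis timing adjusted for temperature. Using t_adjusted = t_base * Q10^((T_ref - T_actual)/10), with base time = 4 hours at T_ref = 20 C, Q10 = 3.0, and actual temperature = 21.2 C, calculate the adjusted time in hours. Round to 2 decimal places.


Rigor mortis time adjustment:
Exponent = (T_ref - T_actual) / 10 = (20 - 21.2) / 10 = -0.12
Q10 factor = 3.0^-0.12 = 0.87649
t_adjusted = 4 * 0.87649 = 3.51 hours

3.51


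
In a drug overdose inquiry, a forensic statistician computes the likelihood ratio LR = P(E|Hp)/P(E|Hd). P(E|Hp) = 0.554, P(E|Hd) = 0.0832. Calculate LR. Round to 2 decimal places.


Likelihood ratio calculation:
LR = P(E|Hp) / P(E|Hd)
LR = 0.554 / 0.0832
LR = 6.66

6.66


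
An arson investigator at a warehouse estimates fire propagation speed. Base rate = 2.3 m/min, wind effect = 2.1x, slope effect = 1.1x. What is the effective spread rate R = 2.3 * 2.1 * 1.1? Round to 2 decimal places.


Fire spread rate calculation:
R = R0 * wind_factor * slope_factor
= 2.3 * 2.1 * 1.1
= 4.83 * 1.1
= 5.31 m/min

5.31


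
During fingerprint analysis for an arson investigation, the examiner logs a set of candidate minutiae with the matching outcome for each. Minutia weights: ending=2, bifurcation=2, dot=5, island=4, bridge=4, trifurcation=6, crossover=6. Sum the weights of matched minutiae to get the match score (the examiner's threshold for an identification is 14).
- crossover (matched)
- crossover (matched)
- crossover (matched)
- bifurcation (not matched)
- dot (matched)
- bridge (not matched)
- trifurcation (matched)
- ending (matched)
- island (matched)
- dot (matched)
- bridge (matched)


Weighted minutiae match score:
  crossover: matched, +6 (running total 6)
  crossover: matched, +6 (running total 12)
  crossover: matched, +6 (running total 18)
  bifurcation: not matched, +0
  dot: matched, +5 (running total 23)
  bridge: not matched, +0
  trifurcation: matched, +6 (running total 29)
  ending: matched, +2 (running total 31)
  island: matched, +4 (running total 35)
  dot: matched, +5 (running total 40)
  bridge: matched, +4 (running total 44)
Total score = 44
Threshold = 14; verdict = identification

44


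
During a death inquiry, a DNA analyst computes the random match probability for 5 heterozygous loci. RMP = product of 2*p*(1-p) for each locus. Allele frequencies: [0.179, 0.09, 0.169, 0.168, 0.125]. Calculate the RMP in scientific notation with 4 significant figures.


Computing RMP for 5 loci:
Locus 1: 2 * 0.179 * 0.821 = 0.293918
Locus 2: 2 * 0.09 * 0.91 = 0.1638
Locus 3: 2 * 0.169 * 0.831 = 0.280878
Locus 4: 2 * 0.168 * 0.832 = 0.279552
Locus 5: 2 * 0.125 * 0.875 = 0.21875
RMP = 8.269e-04

8.269e-04


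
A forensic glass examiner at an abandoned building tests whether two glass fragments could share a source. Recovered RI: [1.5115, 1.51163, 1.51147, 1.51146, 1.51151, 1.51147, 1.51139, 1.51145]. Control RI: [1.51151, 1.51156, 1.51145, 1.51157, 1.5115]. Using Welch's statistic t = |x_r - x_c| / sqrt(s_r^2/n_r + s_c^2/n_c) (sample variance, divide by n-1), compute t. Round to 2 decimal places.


Welch's t-criterion for glass RI comparison:
Recovered mean = sum / n_r = 12.09188 / 8 = 1.511485
Control mean = sum / n_c = 7.55759 / 5 = 1.511518
Recovered sample variance s_r^2 = 4.74286e-09
Control sample variance s_c^2 = 2.37e-09
Welch SE (unpooled) = sqrt(s_r^2/n_r + s_c^2/n_c) = sqrt(5.92857e-10 + 4.74e-10) = sqrt(1.06686e-09) = 3.26628e-05
|mean_r - mean_c| = 3.3e-05
t = 3.3e-05 / 3.26628e-05 = 1.01

1.01


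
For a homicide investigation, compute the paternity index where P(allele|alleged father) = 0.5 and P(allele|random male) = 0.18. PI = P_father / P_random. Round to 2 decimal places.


Paternity Index calculation:
PI = P(allele|father) / P(allele|random)
PI = 0.5 / 0.18
PI = 2.78

2.78


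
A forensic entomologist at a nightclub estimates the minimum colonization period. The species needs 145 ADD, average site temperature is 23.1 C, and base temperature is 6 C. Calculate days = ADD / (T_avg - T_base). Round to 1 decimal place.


Insect development time:
Effective temperature = avg_temp - T_base = 23.1 - 6 = 17.1 C
Days = ADD / effective_temp = 145 / 17.1 = 8.5 days

8.5


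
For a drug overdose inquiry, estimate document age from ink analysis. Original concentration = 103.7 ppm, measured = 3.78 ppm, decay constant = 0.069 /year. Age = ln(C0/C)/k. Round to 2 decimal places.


Document age estimation:
C0/C = 103.7 / 3.78 = 27.433862
ln(C0/C) = 3.311778
t = 3.311778 / 0.069 = 48.00 years

48.00


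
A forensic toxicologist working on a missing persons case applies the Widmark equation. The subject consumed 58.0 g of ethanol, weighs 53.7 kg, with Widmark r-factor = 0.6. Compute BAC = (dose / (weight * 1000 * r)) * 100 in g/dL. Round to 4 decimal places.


Applying the Widmark formula:
BAC = (dose_g / (body_wt * 1000 * r)) * 100
Denominator = 53.7 * 1000 * 0.6 = 32220
BAC = (58.0 / 32220) * 100
BAC = 0.1800 g/dL

0.1800


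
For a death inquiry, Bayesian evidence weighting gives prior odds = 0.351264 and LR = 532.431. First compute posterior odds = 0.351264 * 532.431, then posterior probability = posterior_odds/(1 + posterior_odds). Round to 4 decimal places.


Bayesian evidence evaluation:
Posterior odds = prior_odds * LR = 0.351264 * 532.431 = 187.0238
Posterior probability = posterior_odds / (1 + posterior_odds)
= 187.0238 / (1 + 187.0238)
= 187.0238 / 188.0238
= 0.9947

0.9947


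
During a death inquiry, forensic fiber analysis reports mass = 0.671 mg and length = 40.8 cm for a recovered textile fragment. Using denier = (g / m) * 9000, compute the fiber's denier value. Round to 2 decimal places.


Denier calculation:
Mass in grams = 0.671 mg / 1000 = 0.000671 g
Length in meters = 40.8 cm / 100 = 0.408 m
Linear density = mass / length = 0.000671 / 0.408 = 0.00164461 g/m
Denier = (g/m) * 9000 = 0.00164461 * 9000 = 14.80

14.80


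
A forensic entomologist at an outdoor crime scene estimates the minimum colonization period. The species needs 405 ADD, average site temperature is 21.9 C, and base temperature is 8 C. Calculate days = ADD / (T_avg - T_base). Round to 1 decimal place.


Insect development time:
Effective temperature = avg_temp - T_base = 21.9 - 8 = 13.9 C
Days = ADD / effective_temp = 405 / 13.9 = 29.1 days

29.1


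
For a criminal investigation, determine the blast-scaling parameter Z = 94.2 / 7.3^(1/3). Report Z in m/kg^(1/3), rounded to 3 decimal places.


Scaled distance calculation:
W^(1/3) = 7.3^(1/3) = 1.939877
Z = R / W^(1/3) = 94.2 / 1.939877
Z = 48.560 m/kg^(1/3)

48.560


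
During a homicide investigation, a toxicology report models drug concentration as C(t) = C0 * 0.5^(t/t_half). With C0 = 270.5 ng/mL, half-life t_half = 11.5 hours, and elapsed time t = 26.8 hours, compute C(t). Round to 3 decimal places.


Drug concentration decay:
Number of half-lives = t / t_half = 26.8 / 11.5 = 2.330435
Decay factor = 0.5^2.330435 = 0.19882416
C(t) = 270.5 * 0.19882416 = 53.782 ng/mL

53.782


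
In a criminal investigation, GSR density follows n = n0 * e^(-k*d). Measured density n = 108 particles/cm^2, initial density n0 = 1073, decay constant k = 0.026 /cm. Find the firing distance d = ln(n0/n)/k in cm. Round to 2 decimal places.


GSR distance calculation:
n0/n = 1073 / 108 = 9.935185
ln(n0/n) = 2.296082
d = 2.296082 / 0.026 = 88.31 cm

88.31


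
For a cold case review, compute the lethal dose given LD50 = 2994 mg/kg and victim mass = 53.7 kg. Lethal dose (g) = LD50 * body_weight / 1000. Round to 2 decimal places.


Lethal dose calculation:
Lethal dose = LD50 * body_weight / 1000
= 2994 * 53.7 / 1000
= 160777.8 / 1000
= 160.78 g

160.78


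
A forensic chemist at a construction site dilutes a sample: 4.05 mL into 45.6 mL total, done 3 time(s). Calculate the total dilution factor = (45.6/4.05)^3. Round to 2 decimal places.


Dilution factor calculation:
Single dilution = V_total / V_sample = 45.6 / 4.05 ≈ 11.259259
Number of dilutions = 3
Total DF = (45.6 / 4.05)^3 (full precision, rounded at the end) = 1427.35

1427.35


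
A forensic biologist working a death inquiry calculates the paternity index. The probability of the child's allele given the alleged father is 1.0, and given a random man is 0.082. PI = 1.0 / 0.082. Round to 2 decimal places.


Paternity Index calculation:
PI = P(allele|father) / P(allele|random)
PI = 1.0 / 0.082
PI = 12.20

12.20


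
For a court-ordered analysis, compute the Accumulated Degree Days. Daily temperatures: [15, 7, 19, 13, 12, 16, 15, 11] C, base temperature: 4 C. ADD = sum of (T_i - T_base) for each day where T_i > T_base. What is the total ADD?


Computing ADD day by day:
Day 1: max(0, 15 - 4) = 11
Day 2: max(0, 7 - 4) = 3
Day 3: max(0, 19 - 4) = 15
Day 4: max(0, 13 - 4) = 9
Day 5: max(0, 12 - 4) = 8
Day 6: max(0, 16 - 4) = 12
Day 7: max(0, 15 - 4) = 11
Day 8: max(0, 11 - 4) = 7
Total ADD = 76

76
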